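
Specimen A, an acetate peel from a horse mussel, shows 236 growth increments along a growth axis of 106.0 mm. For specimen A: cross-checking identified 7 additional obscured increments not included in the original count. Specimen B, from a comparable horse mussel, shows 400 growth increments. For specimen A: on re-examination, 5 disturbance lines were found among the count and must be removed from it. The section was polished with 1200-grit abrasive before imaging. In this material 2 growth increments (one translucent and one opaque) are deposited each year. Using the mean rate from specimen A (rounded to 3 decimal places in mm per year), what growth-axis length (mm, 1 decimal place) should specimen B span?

178.2 mm

Specimen A: true growth increment count = 236 − 5 + 7 = 238.
Specimen A: with 2 growth increments per year, 238 / 2 = 119 years.
A: Mean rate = 106.0 mm / 119 years ≈ 0.891 mm/year.
Specimen B: 400 growth increments at 2 per year is 400 / 2 = 200 years. For B, 0.891 mm/year × 200 years = 178.2 mm.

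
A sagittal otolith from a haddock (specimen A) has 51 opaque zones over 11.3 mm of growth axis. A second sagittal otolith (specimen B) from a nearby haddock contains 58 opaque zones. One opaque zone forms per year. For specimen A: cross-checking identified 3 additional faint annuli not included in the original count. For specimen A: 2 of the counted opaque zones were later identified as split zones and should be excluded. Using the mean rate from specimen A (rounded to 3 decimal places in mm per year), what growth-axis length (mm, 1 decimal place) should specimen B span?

12.6 mm

Specimen A: after corrections the count is 51 − 2 + 3 = 52 opaque zones.
A: Extension rate ≈ 11.3 / 52 = 0.217 mm per year.
For B, 0.217 mm/year × 58 years = 12.6 mm.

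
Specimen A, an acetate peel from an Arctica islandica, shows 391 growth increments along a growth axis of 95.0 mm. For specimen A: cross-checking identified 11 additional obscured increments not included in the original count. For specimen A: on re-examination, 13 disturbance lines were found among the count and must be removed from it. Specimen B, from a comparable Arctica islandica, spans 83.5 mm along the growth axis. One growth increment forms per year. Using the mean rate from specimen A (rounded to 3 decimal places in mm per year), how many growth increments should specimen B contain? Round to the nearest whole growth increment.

342 growth increments

Specimen A: true growth increment count = 391 − 13 + 11 = 389.
A: 95.0 mm over 389 years gives 95.0 / 389 ≈ 0.244 mm per year.
Specimen B: 83.5 mm / 0.244 mm per year = 342.21 years ≈ 342 growth increments.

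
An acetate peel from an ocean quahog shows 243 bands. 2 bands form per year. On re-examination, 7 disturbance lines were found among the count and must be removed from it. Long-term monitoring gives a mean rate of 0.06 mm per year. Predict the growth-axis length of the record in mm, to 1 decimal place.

After corrections the count is 243 − 7 = 236 bands.
236 bands at 2 per year is 236 / 2 = 118 years.
Length ≈ 0.06 × 118 = 7.1 mm.

7.1 mm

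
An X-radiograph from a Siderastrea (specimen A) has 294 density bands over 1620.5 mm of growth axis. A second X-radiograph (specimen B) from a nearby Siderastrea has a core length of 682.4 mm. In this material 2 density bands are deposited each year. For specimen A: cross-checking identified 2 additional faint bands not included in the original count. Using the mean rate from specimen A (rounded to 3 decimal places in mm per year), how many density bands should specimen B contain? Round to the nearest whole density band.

Specimen A: correcting the raw count gives 294 + 2 = 296 true density bands.
Specimen A: with 2 density bands per year, 296 / 2 = 148 years.
A: 1620.5 mm over 148 years gives 1620.5 / 148 ≈ 10.949 mm/yr.
For B, 682.4 / 10.949 = 62.33 years; at 2 density bands per year that is 62.33 × 2 ≈ 125 density bands.

125 density bands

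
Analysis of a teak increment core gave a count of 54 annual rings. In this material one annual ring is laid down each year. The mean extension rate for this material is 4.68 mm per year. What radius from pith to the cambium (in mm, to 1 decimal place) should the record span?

The record spans 54 years at 4.68 mm per year.
Predicted length = 4.68 mm/year × 54 years = 252.7 mm.

252.7 mm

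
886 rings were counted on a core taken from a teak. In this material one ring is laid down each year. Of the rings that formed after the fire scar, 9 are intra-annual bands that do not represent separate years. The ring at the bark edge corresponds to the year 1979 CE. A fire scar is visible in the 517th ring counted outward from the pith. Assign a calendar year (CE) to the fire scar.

1619 CE

Between ring 517 and the bark edge there are 886 − 517 = 369 rings.
369 − 9 false = 360 true rings after the fire scar.
The ring at the bark edge is 1979 CE, so the fire scar dates to 1979 − 360 = 1619 CE.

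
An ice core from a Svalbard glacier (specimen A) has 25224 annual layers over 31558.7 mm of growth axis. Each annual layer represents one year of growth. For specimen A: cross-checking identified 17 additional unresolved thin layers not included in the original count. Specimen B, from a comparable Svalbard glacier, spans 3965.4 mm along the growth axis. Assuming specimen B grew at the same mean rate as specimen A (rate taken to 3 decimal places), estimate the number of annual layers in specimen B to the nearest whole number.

3172 annual layers

Specimen A: correcting the raw count gives 25224 + 17 = 25241 true annual layers.
A: 31558.7 mm over 25241 years gives 31558.7 / 25241 ≈ 1.250 mm/yr.
For B, 3965.4 / 1.250 = 3172.32 years ≈ 3172 annual layers.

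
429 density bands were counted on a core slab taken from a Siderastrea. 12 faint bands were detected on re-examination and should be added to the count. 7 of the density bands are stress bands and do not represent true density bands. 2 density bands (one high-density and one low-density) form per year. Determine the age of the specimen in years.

Adjusted count: 429 − 7 + 12 = 434 density bands.
With 2 density bands per year, 434 / 2 = 217 years.

217 years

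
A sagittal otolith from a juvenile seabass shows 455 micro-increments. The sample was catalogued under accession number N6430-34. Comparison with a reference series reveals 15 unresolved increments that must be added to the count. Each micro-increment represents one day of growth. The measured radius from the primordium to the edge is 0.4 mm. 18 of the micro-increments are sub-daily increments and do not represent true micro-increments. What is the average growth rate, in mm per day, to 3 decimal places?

True micro-increment count = 455 − 18 + 15 = 452.
Extension rate ≈ 0.4 / 452 = 0.001 mm per day.

0.001 mm per day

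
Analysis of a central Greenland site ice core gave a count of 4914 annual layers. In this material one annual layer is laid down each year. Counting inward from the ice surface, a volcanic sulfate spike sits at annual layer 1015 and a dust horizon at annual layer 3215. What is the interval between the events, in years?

3215 − 1015 = 2200 annual layers lie between the two events.
At one annual layer per year, 2200 years elapsed between them.

2200 years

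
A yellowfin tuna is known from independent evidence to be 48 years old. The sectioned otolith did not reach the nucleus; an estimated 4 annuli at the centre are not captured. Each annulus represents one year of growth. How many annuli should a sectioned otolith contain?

Expected annuli over 48 years: 48.
Subtracting the 4 annuli not captured gives 48 − 4 = 44 annuli in the record.

44 annuli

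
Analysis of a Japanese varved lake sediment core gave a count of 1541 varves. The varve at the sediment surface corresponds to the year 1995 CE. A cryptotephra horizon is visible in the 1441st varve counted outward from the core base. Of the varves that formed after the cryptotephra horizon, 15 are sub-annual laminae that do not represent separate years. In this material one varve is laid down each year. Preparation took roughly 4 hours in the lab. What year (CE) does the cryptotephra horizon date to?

1910 CE

Between varve 1441 and the sediment surface there are 1541 − 1441 = 100 varves.
100 − 15 false = 85 true varves after the cryptotephra horizon.
The varve at the sediment surface is 1995 CE, so the cryptotephra horizon dates to 1995 − 85 = 1910 CE.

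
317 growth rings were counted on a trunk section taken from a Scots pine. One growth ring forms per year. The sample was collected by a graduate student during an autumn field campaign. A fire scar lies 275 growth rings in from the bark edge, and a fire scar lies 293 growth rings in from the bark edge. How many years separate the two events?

18 yr

The two markers are separated by 293 − 275 = 18 growth rings.
At one growth ring per year, 18 years elapsed between them.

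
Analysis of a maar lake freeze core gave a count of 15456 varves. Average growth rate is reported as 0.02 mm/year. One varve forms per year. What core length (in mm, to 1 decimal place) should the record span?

309.1 mm

The record spans 15456 years at 0.02 mm per year.
15456 years at 0.02 mm/year gives 0.02 × 15456 = 309.1 mm.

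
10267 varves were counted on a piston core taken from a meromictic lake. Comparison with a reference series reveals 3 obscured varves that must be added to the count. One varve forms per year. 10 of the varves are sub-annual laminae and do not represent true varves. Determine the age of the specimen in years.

10260 years

Adjusted count: 10267 − 10 + 3 = 10260 varves.
At one varve per year, that is 10260 years.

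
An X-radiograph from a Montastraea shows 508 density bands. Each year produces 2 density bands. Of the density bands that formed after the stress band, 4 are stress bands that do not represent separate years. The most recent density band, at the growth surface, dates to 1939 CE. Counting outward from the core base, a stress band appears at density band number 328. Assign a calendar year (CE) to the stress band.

1851 CE

Between density band 328 and the growth surface there are 508 − 328 = 180 density bands.
Excluding 4 false density bands: 180 − 4 = 176.
176 density bands at 2 per year is 176 / 2 = 88 years.
Counting back 88 years from 1939 CE places the stress band in 1939 − 88 = 1851 CE.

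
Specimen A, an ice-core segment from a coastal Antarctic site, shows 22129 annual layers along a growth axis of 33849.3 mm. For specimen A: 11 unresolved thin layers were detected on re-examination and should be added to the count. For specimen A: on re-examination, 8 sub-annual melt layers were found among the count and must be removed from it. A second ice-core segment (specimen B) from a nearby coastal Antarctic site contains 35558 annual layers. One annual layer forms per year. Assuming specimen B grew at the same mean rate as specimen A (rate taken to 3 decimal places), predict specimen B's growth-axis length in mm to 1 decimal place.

Specimen A: after corrections the count is 22129 − 8 + 11 = 22132 annual layers.
A: Mean rate = 33849.3 mm / 22132 years ≈ 1.529 mm per year.
B's length ≈ 1.529 × 35558 = 54368.2 mm.

54368.2 mm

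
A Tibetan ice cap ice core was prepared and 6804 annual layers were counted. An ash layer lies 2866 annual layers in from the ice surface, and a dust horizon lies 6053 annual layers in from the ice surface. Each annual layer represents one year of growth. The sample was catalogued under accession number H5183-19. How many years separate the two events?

3187 years

The two markers are separated by 6053 − 2866 = 3187 annual layers.
One annual layer per year makes the interval 3187 years.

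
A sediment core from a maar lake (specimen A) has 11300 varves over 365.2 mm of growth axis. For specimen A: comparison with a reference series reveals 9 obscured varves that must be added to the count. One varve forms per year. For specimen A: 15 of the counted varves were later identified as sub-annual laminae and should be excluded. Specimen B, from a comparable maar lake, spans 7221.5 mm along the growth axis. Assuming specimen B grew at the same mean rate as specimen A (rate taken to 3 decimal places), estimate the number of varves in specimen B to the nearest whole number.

Specimen A: after corrections the count is 11300 − 15 + 9 = 11294 varves.
A: 365.2 mm over 11294 years gives 365.2 / 11294 ≈ 0.032 mm/yr.
Specimen B: 7221.5 mm / 0.032 mm per year = 225671.88 years ≈ 225672 varves.

225672 varves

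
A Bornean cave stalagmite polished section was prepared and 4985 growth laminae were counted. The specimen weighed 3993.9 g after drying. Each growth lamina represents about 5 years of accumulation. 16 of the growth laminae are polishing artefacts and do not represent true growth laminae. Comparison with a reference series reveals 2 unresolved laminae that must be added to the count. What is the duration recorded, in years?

24855 years

Adjusted count: 4985 − 16 + 2 = 4971 growth laminae.
Multiplying by 5 years per growth lamina: 4971 × 5 = 24855 years.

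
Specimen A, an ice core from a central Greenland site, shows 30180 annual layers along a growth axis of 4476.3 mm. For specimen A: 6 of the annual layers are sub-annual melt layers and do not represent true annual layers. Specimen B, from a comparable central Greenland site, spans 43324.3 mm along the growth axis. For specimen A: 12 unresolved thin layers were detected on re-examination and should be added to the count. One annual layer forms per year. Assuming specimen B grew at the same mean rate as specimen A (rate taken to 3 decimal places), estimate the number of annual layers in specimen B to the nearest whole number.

292732 annual layers

Specimen A: true annual layer count = 30180 − 6 + 12 = 30186.
A: Mean rate = 4476.3 mm / 30186 years ≈ 0.148 mm/yr.
For B, 43324.3 / 0.148 = 292731.76 years ≈ 292732 annual layers.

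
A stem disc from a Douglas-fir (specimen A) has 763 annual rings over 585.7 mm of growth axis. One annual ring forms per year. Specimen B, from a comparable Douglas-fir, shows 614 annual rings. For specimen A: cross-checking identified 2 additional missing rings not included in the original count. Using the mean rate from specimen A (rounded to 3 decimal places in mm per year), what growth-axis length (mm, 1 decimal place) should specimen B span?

470.3 mm

Specimen A: after corrections the count is 763 + 2 = 765 annual rings.
A: 585.7 mm over 765 years gives 585.7 / 765 ≈ 0.766 mm/year.
For B, 0.766 mm/year × 614 years = 470.3 mm.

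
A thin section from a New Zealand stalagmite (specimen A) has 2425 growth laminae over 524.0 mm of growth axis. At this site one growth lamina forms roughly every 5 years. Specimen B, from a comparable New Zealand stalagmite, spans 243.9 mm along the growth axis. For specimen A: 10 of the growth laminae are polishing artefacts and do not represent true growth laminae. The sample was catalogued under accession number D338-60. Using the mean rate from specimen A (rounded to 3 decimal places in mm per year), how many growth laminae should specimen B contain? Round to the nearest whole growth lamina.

1134 growth laminae

Specimen A: after corrections the count is 2425 − 10 = 2415 growth laminae.
Specimen A: 2415 growth laminae at 5 years each span 2415 × 5 = 12075 years.
A: Extension rate ≈ 524.0 / 12075 = 0.043 mm/year.
B spans 243.9 / 0.043 = 5672.09 years; at 5 years per growth lamina that is 5672.09 / 5 ≈ 1134 growth laminae.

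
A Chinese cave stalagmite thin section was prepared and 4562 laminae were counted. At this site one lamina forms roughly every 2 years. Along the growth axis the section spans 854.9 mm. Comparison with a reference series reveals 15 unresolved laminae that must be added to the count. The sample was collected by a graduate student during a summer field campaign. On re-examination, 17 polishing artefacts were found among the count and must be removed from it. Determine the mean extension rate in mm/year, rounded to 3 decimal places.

Correcting the raw count gives 4562 − 17 + 15 = 4560 true laminae.
At 2 years per lamina, 4560 × 2 = 9120 years.
854.9 mm over 9120 years gives 854.9 / 9120 ≈ 0.094 mm/year.

0.094 mm/year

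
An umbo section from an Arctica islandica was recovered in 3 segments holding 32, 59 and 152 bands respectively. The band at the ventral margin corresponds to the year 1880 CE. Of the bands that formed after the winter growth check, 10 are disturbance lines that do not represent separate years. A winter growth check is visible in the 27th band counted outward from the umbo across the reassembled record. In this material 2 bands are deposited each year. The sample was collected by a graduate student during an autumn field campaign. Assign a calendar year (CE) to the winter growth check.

Total bands = 32 + 59 + 152 = 243.
243 − 27 = 216 bands lie beyond the winter growth check toward the ventral margin.
Excluding 10 false bands: 216 − 10 = 206.
206 bands at 2 per year is 206 / 2 = 103 years.
1880 − 103 = 1777 CE.

1777 CE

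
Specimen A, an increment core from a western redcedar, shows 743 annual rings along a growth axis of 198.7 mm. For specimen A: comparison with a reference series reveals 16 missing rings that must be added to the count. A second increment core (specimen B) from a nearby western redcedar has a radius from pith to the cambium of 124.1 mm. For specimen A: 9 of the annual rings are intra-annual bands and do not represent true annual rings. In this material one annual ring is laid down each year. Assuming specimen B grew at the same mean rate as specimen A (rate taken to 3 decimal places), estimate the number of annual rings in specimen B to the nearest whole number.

Specimen A: adjusted count: 743 − 9 + 16 = 750 annual rings.
A: 198.7 mm over 750 years gives 198.7 / 750 ≈ 0.265 mm/year.
B spans 124.1 / 0.265 = 468.30 years ≈ 468 annual rings.

468 annual rings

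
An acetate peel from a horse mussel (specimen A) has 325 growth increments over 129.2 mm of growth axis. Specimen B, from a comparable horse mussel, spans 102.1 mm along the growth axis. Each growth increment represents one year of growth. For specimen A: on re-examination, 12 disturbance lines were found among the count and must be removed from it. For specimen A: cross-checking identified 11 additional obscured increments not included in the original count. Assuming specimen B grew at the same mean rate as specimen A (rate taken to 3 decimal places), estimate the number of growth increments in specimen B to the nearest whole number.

256 growth increments

Specimen A: after corrections the count is 325 − 12 + 11 = 324 growth increments.
A: 129.2 mm over 324 years gives 129.2 / 324 ≈ 0.399 mm per year.
For B, 102.1 / 0.399 = 255.89 years ≈ 256 growth increments.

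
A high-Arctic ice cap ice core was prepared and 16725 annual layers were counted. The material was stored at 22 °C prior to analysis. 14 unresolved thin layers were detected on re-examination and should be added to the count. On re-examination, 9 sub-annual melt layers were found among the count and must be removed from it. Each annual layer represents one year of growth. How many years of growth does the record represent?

16730 years

After corrections the count is 16725 − 9 + 14 = 16730 annual layers.
One annual layer per year makes the duration 16730 years.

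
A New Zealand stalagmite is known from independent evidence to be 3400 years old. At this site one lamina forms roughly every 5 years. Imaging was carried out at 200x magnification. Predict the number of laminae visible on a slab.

680 laminae

At 5 years per lamina, 3400 / 5 = 680 laminae are expected.
So 680 laminae should be present.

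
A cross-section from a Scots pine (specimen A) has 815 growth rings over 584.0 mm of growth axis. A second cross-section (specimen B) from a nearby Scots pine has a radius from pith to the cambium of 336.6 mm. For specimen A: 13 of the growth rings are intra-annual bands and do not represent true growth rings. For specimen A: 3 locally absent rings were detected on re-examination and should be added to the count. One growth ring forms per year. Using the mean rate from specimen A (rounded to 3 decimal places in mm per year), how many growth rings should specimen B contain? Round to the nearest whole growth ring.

Specimen A: adjusted count: 815 − 13 + 3 = 805 growth rings.
A: Mean rate = 584.0 mm / 805 years ≈ 0.725 mm/yr.
For B, 336.6 / 0.725 = 464.28 years ≈ 464 growth rings.

464 growth rings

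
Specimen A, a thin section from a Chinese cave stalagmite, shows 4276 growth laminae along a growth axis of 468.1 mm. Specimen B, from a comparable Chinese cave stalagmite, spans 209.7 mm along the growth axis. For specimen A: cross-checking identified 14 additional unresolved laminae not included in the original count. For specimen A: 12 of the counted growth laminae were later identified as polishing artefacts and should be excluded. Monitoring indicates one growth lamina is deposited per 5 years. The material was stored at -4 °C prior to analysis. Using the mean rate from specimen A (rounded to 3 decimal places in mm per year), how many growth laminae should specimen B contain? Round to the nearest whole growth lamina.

Specimen A: true growth lamina count = 4276 − 12 + 14 = 4278.
Specimen A: at 5 years per growth lamina, 4278 × 5 = 21390 years.
A: Mean rate = 468.1 mm / 21390 years ≈ 0.022 mm per year.
For B, 209.7 / 0.022 = 9531.82 years; at 5 years per growth lamina that is 9531.82 / 5 ≈ 1906 growth laminae.

1906 growth laminae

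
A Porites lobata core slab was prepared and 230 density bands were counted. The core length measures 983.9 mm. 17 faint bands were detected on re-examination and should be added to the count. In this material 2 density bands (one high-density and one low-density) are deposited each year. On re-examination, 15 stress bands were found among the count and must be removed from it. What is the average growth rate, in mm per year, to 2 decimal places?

8.48 mm per year

Correcting the raw count gives 230 − 15 + 17 = 232 true density bands.
232 density bands at 2 per year is 232 / 2 = 116 years.
983.9 mm over 116 years gives 983.9 / 116 ≈ 8.48 mm per year.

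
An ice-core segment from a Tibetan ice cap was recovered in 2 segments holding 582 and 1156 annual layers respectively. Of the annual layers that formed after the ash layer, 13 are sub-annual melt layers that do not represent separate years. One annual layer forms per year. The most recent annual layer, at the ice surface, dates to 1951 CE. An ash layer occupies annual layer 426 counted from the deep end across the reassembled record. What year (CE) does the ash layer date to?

652 CE

Total annual layers = 582 + 1156 = 1738.
1738 − 426 = 1312 annual layers lie beyond the ash layer toward the ice surface.
Excluding 13 false annual layers: 1312 − 13 = 1299.
1951 − 1299 = 652 CE.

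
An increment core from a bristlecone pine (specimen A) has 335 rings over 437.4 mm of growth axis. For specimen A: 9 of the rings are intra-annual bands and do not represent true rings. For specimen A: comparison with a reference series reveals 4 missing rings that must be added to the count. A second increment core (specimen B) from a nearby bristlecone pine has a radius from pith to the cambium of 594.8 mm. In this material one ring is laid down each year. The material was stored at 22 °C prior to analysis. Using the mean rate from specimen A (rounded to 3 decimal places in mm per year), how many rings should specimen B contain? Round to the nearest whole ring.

449 rings

Specimen A: correcting the raw count gives 335 − 9 + 4 = 330 true rings.
A: Extension rate ≈ 437.4 / 330 = 1.325 mm/yr.
For B, 594.8 / 1.325 = 448.91 years ≈ 449 rings.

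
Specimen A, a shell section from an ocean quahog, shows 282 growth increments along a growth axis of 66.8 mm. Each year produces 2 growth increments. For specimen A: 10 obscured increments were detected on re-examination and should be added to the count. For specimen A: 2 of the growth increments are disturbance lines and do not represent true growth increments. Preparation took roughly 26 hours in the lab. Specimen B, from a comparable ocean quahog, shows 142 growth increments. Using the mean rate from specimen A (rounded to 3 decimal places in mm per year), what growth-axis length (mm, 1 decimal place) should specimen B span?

32.7 mm

Specimen A: after corrections the count is 282 − 2 + 10 = 290 growth increments.
Specimen A: 290 growth increments at 2 per year is 290 / 2 = 145 years.
A: Extension rate ≈ 66.8 / 145 = 0.461 mm/yr.
Specimen B: with 2 growth increments per year, 142 / 2 = 71 years. B's length ≈ 0.461 × 71 = 32.7 mm.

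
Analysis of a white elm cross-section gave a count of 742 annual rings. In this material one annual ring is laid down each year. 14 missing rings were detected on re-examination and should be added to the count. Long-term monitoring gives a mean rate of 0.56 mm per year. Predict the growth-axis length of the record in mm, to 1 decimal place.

After corrections the count is 742 + 14 = 756 annual rings.
Predicted length = 0.56 mm/year × 756 years = 423.4 mm.

423.4 mm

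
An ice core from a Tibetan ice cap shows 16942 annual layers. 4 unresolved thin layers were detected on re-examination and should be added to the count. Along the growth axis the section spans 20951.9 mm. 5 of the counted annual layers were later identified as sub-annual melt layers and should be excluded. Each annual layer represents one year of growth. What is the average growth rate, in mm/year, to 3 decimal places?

True annual layer count = 16942 − 5 + 4 = 16941.
20951.9 mm over 16941 years gives 20951.9 / 16941 ≈ 1.237 mm/year.

1.237 mm/year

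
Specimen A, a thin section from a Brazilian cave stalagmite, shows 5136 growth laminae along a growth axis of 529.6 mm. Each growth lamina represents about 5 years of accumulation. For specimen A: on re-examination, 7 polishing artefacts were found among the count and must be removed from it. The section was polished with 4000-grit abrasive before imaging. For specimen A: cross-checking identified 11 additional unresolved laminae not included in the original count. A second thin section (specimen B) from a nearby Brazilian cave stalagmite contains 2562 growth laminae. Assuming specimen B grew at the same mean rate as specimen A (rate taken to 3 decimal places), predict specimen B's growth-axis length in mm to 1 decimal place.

Specimen A: true growth lamina count = 5136 − 7 + 11 = 5140.
Specimen A: multiplying by 5 years per growth lamina: 5140 × 5 = 25700 years.
A: Extension rate ≈ 529.6 / 25700 = 0.021 mm/year.
Specimen B: 2562 growth laminae at 5 years each span 2562 × 5 = 12810 years. For B, 0.021 mm/year × 12810 years = 269.0 mm.

269.0 mm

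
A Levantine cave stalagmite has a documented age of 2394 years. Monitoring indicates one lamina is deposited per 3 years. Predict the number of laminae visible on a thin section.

798 laminae

Expected laminae: 2394 / 3 = 798.
So 798 laminae should be present.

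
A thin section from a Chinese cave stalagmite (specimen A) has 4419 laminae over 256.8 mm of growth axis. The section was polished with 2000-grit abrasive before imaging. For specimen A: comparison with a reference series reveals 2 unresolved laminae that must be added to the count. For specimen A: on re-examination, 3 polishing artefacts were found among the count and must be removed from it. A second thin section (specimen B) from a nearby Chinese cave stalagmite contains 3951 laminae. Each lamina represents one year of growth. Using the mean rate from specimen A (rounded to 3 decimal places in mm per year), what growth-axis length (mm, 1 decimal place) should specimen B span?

Specimen A: adjusted count: 4419 − 3 + 2 = 4418 laminae.
A: Extension rate ≈ 256.8 / 4418 = 0.058 mm per year.
For B, 0.058 mm/year × 3951 years = 229.2 mm.

229.2 mm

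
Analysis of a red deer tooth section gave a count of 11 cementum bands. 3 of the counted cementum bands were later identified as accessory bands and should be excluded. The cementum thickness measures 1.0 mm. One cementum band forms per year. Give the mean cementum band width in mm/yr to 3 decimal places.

0.125 mm/yr

After corrections the count is 11 − 3 = 8 cementum bands.
Extension rate ≈ 1.0 / 8 = 0.125 mm/yr.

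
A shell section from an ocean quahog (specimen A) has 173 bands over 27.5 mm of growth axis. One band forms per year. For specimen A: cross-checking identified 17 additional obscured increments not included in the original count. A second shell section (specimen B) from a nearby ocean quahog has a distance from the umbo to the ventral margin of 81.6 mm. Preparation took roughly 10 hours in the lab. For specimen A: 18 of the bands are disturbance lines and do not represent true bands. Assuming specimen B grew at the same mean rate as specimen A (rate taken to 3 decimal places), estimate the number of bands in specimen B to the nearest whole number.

Specimen A: after corrections the count is 173 − 18 + 17 = 172 bands.
A: 27.5 mm over 172 years gives 27.5 / 172 ≈ 0.160 mm/yr.
For B, 81.6 / 0.160 = 510.00 years ≈ 510 bands.

510 bands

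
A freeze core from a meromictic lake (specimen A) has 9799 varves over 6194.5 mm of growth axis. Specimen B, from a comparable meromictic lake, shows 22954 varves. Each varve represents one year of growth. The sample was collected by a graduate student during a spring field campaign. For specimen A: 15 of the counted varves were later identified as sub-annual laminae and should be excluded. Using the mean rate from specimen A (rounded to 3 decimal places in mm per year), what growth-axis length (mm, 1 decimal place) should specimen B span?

14529.9 mm

Specimen A: correcting the raw count gives 9799 − 15 = 9784 true varves.
A: Mean rate = 6194.5 mm / 9784 years ≈ 0.633 mm per year.
B's length ≈ 0.633 × 22954 = 14529.9 mm.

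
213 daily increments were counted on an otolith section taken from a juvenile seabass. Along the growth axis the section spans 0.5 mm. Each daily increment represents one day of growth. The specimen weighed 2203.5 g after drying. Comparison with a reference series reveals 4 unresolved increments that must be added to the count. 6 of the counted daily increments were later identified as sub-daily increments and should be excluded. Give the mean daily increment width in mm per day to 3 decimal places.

Correcting the raw count gives 213 − 6 + 4 = 211 true daily increments.
Extension rate ≈ 0.5 / 211 = 0.002 mm per day.

0.002 mm per day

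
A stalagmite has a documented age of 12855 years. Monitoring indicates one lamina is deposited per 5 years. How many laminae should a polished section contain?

2571 laminae

At 5 years per lamina, 12855 / 5 = 2571 laminae are expected.
So 2571 laminae should be present.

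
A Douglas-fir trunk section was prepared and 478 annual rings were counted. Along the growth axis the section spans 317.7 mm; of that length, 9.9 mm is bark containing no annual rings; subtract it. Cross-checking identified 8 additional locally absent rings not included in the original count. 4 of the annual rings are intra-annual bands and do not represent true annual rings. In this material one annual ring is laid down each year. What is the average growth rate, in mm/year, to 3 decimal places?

0.639 mm/year

After corrections the count is 478 − 4 + 8 = 482 annual rings.
Net length = 317.7 − 9.9 = 307.8 mm.
Extension rate ≈ 307.8 / 482 = 0.639 mm/year.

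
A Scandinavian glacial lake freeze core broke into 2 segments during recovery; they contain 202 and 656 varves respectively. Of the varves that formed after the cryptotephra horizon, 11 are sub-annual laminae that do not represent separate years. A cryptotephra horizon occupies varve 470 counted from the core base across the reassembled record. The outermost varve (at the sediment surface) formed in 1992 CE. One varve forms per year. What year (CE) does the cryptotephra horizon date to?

Total varves = 202 + 656 = 858.
Between varve 470 and the sediment surface there are 858 − 470 = 388 varves.
388 − 11 false = 377 true varves after the cryptotephra horizon.
The varve at the sediment surface is 1992 CE, so the cryptotephra horizon dates to 1992 − 377 = 1615 CE.

1615 CE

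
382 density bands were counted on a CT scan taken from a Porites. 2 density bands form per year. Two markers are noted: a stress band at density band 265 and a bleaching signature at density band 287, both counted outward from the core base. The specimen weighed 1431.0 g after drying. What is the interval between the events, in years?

11 years

The two markers are separated by 287 − 265 = 22 density bands.
Dividing by 2 density bands per year: 22 / 2 = 11 years.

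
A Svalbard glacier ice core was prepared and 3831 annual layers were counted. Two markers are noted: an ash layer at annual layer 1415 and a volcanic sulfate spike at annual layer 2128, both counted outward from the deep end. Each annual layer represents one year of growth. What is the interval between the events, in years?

713 years

Separation: 2128 − 1415 = 713 annual layers.
That is 713 years at one annual layer per year.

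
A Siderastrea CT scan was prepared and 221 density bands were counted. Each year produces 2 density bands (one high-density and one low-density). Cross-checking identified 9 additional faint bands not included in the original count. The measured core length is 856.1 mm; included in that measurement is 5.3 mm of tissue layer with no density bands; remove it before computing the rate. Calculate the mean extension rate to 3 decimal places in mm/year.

7.398 mm/year

Correcting the raw count gives 221 + 9 = 230 true density bands.
Dividing by 2 density bands per year: 230 / 2 = 115 years.
Removing the 5.3 mm offcut leaves 856.1 − 5.3 = 850.8 mm.
Extension rate ≈ 850.8 / 115 = 7.398 mm/year.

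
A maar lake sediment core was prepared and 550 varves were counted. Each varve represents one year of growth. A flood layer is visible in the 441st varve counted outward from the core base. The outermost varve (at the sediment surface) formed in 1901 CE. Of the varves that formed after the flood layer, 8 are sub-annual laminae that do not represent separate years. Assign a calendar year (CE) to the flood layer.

1800 CE

Between varve 441 and the sediment surface there are 550 − 441 = 109 varves.
Excluding 8 false varves: 109 − 8 = 101.
Counting back 101 years from 1901 CE places the flood layer in 1901 − 101 = 1800 CE.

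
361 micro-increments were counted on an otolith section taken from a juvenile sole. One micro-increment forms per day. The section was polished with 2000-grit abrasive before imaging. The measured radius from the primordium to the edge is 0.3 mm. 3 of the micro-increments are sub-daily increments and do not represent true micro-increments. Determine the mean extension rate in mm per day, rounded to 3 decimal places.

0.001 mm per day

Correcting the raw count gives 361 − 3 = 358 true micro-increments.
Mean rate = 0.3 mm / 358 days ≈ 0.001 mm per day.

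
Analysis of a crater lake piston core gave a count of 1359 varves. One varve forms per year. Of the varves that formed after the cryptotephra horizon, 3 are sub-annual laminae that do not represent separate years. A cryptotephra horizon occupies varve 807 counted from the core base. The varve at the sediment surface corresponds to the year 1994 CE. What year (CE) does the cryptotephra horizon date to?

The cryptotephra horizon sits at varve 807 from the core base, so 1359 − 807 = 552 varves formed after it.
Removing the 3 false varves leaves 552 − 3 = 549 true varves beyond the cryptotephra horizon.
The varve at the sediment surface is 1994 CE, so the cryptotephra horizon dates to 1994 − 549 = 1445 CE.

1445 CE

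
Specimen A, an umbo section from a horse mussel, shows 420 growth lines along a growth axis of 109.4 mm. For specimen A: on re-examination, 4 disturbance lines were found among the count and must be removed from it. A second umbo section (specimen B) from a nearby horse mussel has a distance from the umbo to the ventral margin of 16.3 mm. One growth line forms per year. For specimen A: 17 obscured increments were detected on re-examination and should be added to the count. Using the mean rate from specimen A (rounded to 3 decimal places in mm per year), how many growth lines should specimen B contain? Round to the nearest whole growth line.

Specimen A: after corrections the count is 420 − 4 + 17 = 433 growth lines.
A: Mean rate = 109.4 mm / 433 years ≈ 0.253 mm/year.
For B, 16.3 / 0.253 = 64.43 years ≈ 64 growth lines.

64 growth lines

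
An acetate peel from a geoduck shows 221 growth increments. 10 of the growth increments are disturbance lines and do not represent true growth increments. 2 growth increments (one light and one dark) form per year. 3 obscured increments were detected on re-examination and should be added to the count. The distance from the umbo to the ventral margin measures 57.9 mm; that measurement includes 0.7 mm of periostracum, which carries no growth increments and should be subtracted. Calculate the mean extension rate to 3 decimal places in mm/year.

0.535 mm/year

After corrections the count is 221 − 10 + 3 = 214 growth increments.
Dividing by 2 growth increments per year: 214 / 2 = 107 years.
The growth record spans 57.9 − 0.7 = 57.2 mm.
Mean rate = 57.2 mm / 107 years ≈ 0.535 mm/year.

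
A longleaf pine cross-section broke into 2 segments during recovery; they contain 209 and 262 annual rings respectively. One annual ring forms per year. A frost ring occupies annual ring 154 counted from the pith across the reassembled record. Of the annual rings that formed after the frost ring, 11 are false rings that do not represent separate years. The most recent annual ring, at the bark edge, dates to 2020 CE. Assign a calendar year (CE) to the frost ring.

Total annual rings = 209 + 262 = 471.
The frost ring sits at annual ring 154 from the pith, so 471 − 154 = 317 annual rings formed after it.
317 − 11 false = 306 true annual rings after the frost ring.
Counting back 306 years from 2020 CE places the frost ring in 2020 − 306 = 1714 CE.

1714 CE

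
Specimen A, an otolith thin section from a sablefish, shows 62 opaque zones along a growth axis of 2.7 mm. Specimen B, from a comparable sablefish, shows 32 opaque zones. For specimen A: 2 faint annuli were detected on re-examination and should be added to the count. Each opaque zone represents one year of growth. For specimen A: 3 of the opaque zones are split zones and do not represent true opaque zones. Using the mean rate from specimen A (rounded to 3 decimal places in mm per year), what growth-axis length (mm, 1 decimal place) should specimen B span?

1.4 mm

Specimen A: true opaque zone count = 62 − 3 + 2 = 61.
A: Extension rate ≈ 2.7 / 61 = 0.044 mm/yr.
For B, 0.044 mm/year × 32 years = 1.4 mm.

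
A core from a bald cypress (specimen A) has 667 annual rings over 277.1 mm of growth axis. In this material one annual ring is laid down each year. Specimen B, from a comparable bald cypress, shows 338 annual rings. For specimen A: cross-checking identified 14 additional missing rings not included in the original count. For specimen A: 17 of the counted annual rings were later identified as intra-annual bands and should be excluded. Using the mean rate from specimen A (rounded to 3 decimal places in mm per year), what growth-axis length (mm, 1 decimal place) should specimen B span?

140.9 mm

Specimen A: after corrections the count is 667 − 17 + 14 = 664 annual rings.
A: Extension rate ≈ 277.1 / 664 = 0.417 mm per year.
Length of B = 0.417 × 338 = 140.9 mm.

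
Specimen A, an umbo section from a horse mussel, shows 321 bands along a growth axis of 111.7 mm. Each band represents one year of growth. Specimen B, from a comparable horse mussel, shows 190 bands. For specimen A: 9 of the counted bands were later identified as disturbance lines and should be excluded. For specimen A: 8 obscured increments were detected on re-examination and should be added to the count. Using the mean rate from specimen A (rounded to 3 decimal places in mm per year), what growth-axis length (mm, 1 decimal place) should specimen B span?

66.3 mm

Specimen A: correcting the raw count gives 321 − 9 + 8 = 320 true bands.
A: Mean rate = 111.7 mm / 320 years ≈ 0.349 mm/yr.
Length of B = 0.349 × 190 = 66.3 mm.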